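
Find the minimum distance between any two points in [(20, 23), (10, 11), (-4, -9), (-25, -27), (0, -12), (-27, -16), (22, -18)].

Computing all pairwise distances among 7 points:

d((20, 23), (10, 11)) = 15.6205
d((20, 23), (-4, -9)) = 40.0
d((20, 23), (-25, -27)) = 67.2681
d((20, 23), (0, -12)) = 40.3113
d((20, 23), (-27, -16)) = 61.0737
d((20, 23), (22, -18)) = 41.0488
d((10, 11), (-4, -9)) = 24.4131
d((10, 11), (-25, -27)) = 51.6624
d((10, 11), (0, -12)) = 25.0799
d((10, 11), (-27, -16)) = 45.8039
d((10, 11), (22, -18)) = 31.3847
d((-4, -9), (-25, -27)) = 27.6586
d((-4, -9), (0, -12)) = 5.0 <-- minimum
d((-4, -9), (-27, -16)) = 24.0416
d((-4, -9), (22, -18)) = 27.5136
d((-25, -27), (0, -12)) = 29.1548
d((-25, -27), (-27, -16)) = 11.1803
d((-25, -27), (22, -18)) = 47.8539
d((0, -12), (-27, -16)) = 27.2947
d((0, -12), (22, -18)) = 22.8035
d((-27, -16), (22, -18)) = 49.0408

Closest pair: (-4, -9) and (0, -12) with distance 5.0

The closest pair is (-4, -9) and (0, -12) with Euclidean distance 5.0. For 7 points, brute-force pairwise comparison is shown above. For large n, the divide-and-conquer algorithm (sort by x, recurse on halves, check the dividing strip) achieves O(n log n).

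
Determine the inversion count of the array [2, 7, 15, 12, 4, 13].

Finding inversions in [2, 7, 15, 12, 4, 13]:

(1, 4): arr[1]=7 > arr[4]=4
(2, 3): arr[2]=15 > arr[3]=12
(2, 4): arr[2]=15 > arr[4]=4
(2, 5): arr[2]=15 > arr[5]=13
(3, 4): arr[3]=12 > arr[4]=4

Total inversions: 5

The array has 5 inversion(s): (1,4), (2,3), (2,4), (2,5), (3,4). Each pair (i,j) satisfies i < j and arr[i] > arr[j].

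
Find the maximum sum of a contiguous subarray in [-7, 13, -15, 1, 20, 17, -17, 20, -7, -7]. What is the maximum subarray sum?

Using Kadane's algorithm on [-7, 13, -15, 1, 20, 17, -17, 20, -7, -7]:

Scanning through the array:
Position 1 (value 13): max_ending_here = 13, max_so_far = 13
Position 2 (value -15): max_ending_here = -2, max_so_far = 13
Position 3 (value 1): max_ending_here = 1, max_so_far = 13
Position 4 (value 20): max_ending_here = 21, max_so_far = 21
Position 5 (value 17): max_ending_here = 38, max_so_far = 38
Position 6 (value -17): max_ending_here = 21, max_so_far = 38
Position 7 (value 20): max_ending_here = 41, max_so_far = 41
Position 8 (value -7): max_ending_here = 34, max_so_far = 41
Position 9 (value -7): max_ending_here = 27, max_so_far = 41

Maximum subarray: [1, 20, 17, -17, 20]
Maximum sum: 41

The maximum subarray is [1, 20, 17, -17, 20] with sum 41. This subarray runs from index 3 to index 7.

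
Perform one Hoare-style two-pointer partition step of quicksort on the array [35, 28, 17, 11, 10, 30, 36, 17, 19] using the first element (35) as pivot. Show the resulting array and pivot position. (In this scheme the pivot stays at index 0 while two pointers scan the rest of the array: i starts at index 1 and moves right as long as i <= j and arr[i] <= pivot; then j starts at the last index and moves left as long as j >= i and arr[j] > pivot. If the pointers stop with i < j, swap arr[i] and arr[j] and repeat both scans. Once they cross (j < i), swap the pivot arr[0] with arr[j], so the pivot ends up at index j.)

Hoare-style two-pointer partition with pivot = 35:

Initial array: [35, 28, 17, 11, 10, 30, 36, 17, 19]

Pointers start at i = 1, j = 8.
i stops at index 6 (arr[6]=36 > 35), j stops at index 8 (arr[8]=19 <= 35): swap arr[6] and arr[8], array becomes [35, 28, 17, 11, 10, 30, 19, 17, 36]
i ends at 8, j ends at 7: the pointers have crossed (j < i), so scanning stops.

Swap pivot arr[0] with arr[7] to place pivot at position 7: [17, 28, 17, 11, 10, 30, 19, 35, 36]
Pivot position: 7

After partitioning with pivot 35, the array becomes [17, 28, 17, 11, 10, 30, 19, 35, 36]. The pivot is placed at index 7. All elements to the left of the pivot are <= 35, and all elements to the right are > 35.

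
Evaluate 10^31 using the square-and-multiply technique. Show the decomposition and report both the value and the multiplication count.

Computing 10^31 by squaring (build up from 10^1; each line after the first costs one multiplication):

10^1 = 10
10^2 = (10^1)^2 = 10^2 = 100
10^3 = 10 * 10^2 = 10 * 100 = 1000
10^6 = (10^3)^2 = 1000^2 = 1000000
10^7 = 10 * 10^6 = 10 * 1000000 = 10000000
10^14 = (10^7)^2 = 10000000^2 = 100000000000000
10^15 = 10 * 10^14 = 10 * 100000000000000 = 1000000000000000
10^30 = (10^15)^2 = 1000000000000000^2 = 1000000000000000000000000000000
10^31 = 10 * 10^30 = 10 * 1000000000000000000000000000000 = 10000000000000000000000000000000

Result: 10000000000000000000000000000000
Multiplications needed: 8 (8 lines after 10^1)

10^31 = 10000000000000000000000000000000. Using exponentiation by squaring, this requires 8 multiplications. The key idea: if the exponent is even, square the half-power; if odd, multiply by the base once.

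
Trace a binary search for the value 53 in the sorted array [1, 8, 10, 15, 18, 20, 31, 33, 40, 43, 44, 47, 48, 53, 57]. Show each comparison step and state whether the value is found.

Binary search for 53 in [1, 8, 10, 15, 18, 20, 31, 33, 40, 43, 44, 47, 48, 53, 57]:

lo=0, hi=14, mid=7, arr[mid]=33 -> 33 < 53, search right half
lo=8, hi=14, mid=11, arr[mid]=47 -> 47 < 53, search right half
lo=12, hi=14, mid=13, arr[mid]=53 -> Found target at index 13!

Binary search finds 53 at index 13 after 3 comparisons. The search repeatedly halves the search space by comparing with the middle element.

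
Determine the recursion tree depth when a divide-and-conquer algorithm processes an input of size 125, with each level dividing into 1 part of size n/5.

For divide and conquer with division factor 5:

Problem sizes at each level:
Level 0: 125
Level 1: 25
Level 2: 5
Level 3: 1

The root is level 0 and the size-1 base case is level 3 (the tree spans levels 0 through 3, i.e. 4 levels counting the root), so the depth is the number of divisions: log_5(125) = 3

The recursion tree depth is log_5(125) = 3. At each level, the problem size is divided by 5, so it takes 3 divisions to reduce to a base case of size 1. The algorithm makes 1 recursive call at each level.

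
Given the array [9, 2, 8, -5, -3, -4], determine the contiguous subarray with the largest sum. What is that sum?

Using Kadane's algorithm on [9, 2, 8, -5, -3, -4]:

Scanning through the array:
Position 1 (value 2): max_ending_here = 11, max_so_far = 11
Position 2 (value 8): max_ending_here = 19, max_so_far = 19
Position 3 (value -5): max_ending_here = 14, max_so_far = 19
Position 4 (value -3): max_ending_here = 11, max_so_far = 19
Position 5 (value -4): max_ending_here = 7, max_so_far = 19

Maximum subarray: [9, 2, 8]
Maximum sum: 19

The maximum subarray is [9, 2, 8] with sum 19. This subarray runs from index 0 to index 2.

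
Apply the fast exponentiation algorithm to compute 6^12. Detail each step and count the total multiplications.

Computing 6^12 by squaring (build up from 6^1; each line after the first costs one multiplication):

6^1 = 6
6^2 = (6^1)^2 = 6^2 = 36
6^3 = 6 * 6^2 = 6 * 36 = 216
6^6 = (6^3)^2 = 216^2 = 46656
6^12 = (6^6)^2 = 46656^2 = 2176782336

Result: 2176782336
Multiplications needed: 4 (4 lines after 6^1)

6^12 = 2176782336. Using exponentiation by squaring, this requires 4 multiplications. The key idea: if the exponent is even, square the half-power; if odd, multiply by the base once.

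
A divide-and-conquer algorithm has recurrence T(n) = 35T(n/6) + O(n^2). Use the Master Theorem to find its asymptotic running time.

Master Theorem for T(n) = 35T(n/6) + O(n^2):

a = 35, b = 6, c = 2
log_b(a) = log_6(35) = 1.9843

Case 3: c = 2 > log_6(35) = 1.9843
T(n) = O(n^2) = O(n^2)

For T(n) = 35T(n/6) + O(n^2): log_6(35) = 1.9843. This is Case 3 of the Master Theorem (c > log_b(a), work dominated by root), giving O(n^2).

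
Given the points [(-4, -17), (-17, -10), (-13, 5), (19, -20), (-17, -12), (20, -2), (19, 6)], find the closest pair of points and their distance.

Computing all pairwise distances among 7 points:

d((-4, -17), (-17, -10)) = 14.7648
d((-4, -17), (-13, 5)) = 23.7697
d((-4, -17), (19, -20)) = 23.1948
d((-4, -17), (-17, -12)) = 13.9284
d((-4, -17), (20, -2)) = 28.3019
d((-4, -17), (19, 6)) = 32.5269
d((-17, -10), (-13, 5)) = 15.5242
d((-17, -10), (19, -20)) = 37.3631
d((-17, -10), (-17, -12)) = 2.0 <-- minimum
d((-17, -10), (20, -2)) = 37.855
d((-17, -10), (19, 6)) = 39.3954
d((-13, 5), (19, -20)) = 40.6079
d((-13, 5), (-17, -12)) = 17.4642
d((-13, 5), (20, -2)) = 33.7343
d((-13, 5), (19, 6)) = 32.0156
d((19, -20), (-17, -12)) = 36.8782
d((19, -20), (20, -2)) = 18.0278
d((19, -20), (19, 6)) = 26.0
d((-17, -12), (20, -2)) = 38.3275
d((-17, -12), (19, 6)) = 40.2492
d((20, -2), (19, 6)) = 8.0623

Closest pair: (-17, -10) and (-17, -12) with distance 2.0

The closest pair is (-17, -10) and (-17, -12) with Euclidean distance 2.0. For 7 points, brute-force pairwise comparison is shown above. For large n, the divide-and-conquer algorithm (sort by x, recurse on halves, check the dividing strip) achieves O(n log n).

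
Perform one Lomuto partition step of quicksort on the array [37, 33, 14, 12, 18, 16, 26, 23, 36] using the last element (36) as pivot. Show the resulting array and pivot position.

Lomuto partition with pivot = 36:

Initial array: [37, 33, 14, 12, 18, 16, 26, 23, 36]

arr[0]=37 > 36: no swap
arr[1]=33 <= 36: swap with position 0, array becomes [33, 37, 14, 12, 18, 16, 26, 23, 36]
arr[2]=14 <= 36: swap with position 1, array becomes [33, 14, 37, 12, 18, 16, 26, 23, 36]
arr[3]=12 <= 36: swap with position 2, array becomes [33, 14, 12, 37, 18, 16, 26, 23, 36]
arr[4]=18 <= 36: swap with position 3, array becomes [33, 14, 12, 18, 37, 16, 26, 23, 36]
arr[5]=16 <= 36: swap with position 4, array becomes [33, 14, 12, 18, 16, 37, 26, 23, 36]
arr[6]=26 <= 36: swap with position 5, array becomes [33, 14, 12, 18, 16, 26, 37, 23, 36]
arr[7]=23 <= 36: swap with position 6, array becomes [33, 14, 12, 18, 16, 26, 23, 37, 36]

Place pivot at position 7: [33, 14, 12, 18, 16, 26, 23, 36, 37]
Pivot position: 7

After partitioning with pivot 36, the array becomes [33, 14, 12, 18, 16, 26, 23, 36, 37]. The pivot is placed at index 7. All elements to the left of the pivot are <= 36, and all elements to the right are > 36.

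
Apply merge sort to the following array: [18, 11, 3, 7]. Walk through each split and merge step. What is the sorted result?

Merge sort trace:

Split: [18, 11, 3, 7] -> [18, 11] and [3, 7]
  Split: [18, 11] -> [18] and [11]
  Merge: [18] + [11] -> [11, 18]
  Split: [3, 7] -> [3] and [7]
  Merge: [3] + [7] -> [3, 7]
Merge: [11, 18] + [3, 7] -> [3, 7, 11, 18]

Final sorted array: [3, 7, 11, 18]

The merge sort proceeds by recursively splitting the array and merging sorted halves.
After all merges, the sorted array is [3, 7, 11, 18].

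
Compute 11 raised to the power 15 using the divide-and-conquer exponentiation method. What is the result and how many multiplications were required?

Computing 11^15 by squaring (build up from 11^1; each line after the first costs one multiplication):

11^1 = 11
11^2 = (11^1)^2 = 11^2 = 121
11^3 = 11 * 11^2 = 11 * 121 = 1331
11^6 = (11^3)^2 = 1331^2 = 1771561
11^7 = 11 * 11^6 = 11 * 1771561 = 19487171
11^14 = (11^7)^2 = 19487171^2 = 379749833583241
11^15 = 11 * 11^14 = 11 * 379749833583241 = 4177248169415651

Result: 4177248169415651
Multiplications needed: 6 (6 lines after 11^1)

11^15 = 4177248169415651. Using exponentiation by squaring, this requires 6 multiplications. The key idea: if the exponent is even, square the half-power; if odd, multiply by the base once.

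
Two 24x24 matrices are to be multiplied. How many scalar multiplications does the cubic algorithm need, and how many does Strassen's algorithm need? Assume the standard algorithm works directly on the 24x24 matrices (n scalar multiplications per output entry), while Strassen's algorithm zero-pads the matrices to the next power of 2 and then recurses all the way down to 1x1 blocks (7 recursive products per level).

Matrix multiplication for 24x24 matrices:

Strassen's algorithm requires power-of-2 dimensions. Pad 24x24 to 32x32 (next power of 2).

Standard algorithm: 24^3 = 13824 multiplications
Strassen's algorithm: 7^(log2(32)) = 7^5 = 16807 multiplications
Difference: 13824 - 16807 = -2983 (Strassen uses MORE here due to padding overhead — for small or just-over-power-of-2 n, padding can outweigh the per-level savings)

Standard: 13824 multiplications (24^3). Strassen: 16807 multiplications (7^5, after padding to 32x32). Strassen reduces 8 recursive multiplications to 7 at each level.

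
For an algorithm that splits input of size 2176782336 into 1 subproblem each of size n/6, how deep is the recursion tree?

For divide and conquer with division factor 6:

Problem sizes at each level:
Level 0: 2176782336
Level 1: 362797056
Level 2: 60466176
Level 3: 10077696
Level 4: 1679616
Level 5: 279936
Level 6: 46656
Level 7: 7776
Level 8: 1296
Level 9: 216
Level 10: 36
Level 11: 6
Level 12: 1

The root is level 0 and the size-1 base case is level 12 (the tree spans levels 0 through 12, i.e. 13 levels counting the root), so the depth is the number of divisions: log_6(2176782336) = 12

The recursion tree depth is log_6(2176782336) = 12. At each level, the problem size is divided by 6, so it takes 12 divisions to reduce to a base case of size 1. The algorithm makes 1 recursive call at each level.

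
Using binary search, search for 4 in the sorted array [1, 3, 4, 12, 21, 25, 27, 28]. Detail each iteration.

Binary search for 4 in [1, 3, 4, 12, 21, 25, 27, 28]:

lo=0, hi=7, mid=3, arr[mid]=12 -> 12 > 4, search left half
lo=0, hi=2, mid=1, arr[mid]=3 -> 3 < 4, search right half
lo=2, hi=2, mid=2, arr[mid]=4 -> Found target at index 2!

Binary search finds 4 at index 2 after 3 comparisons. The search repeatedly halves the search space by comparing with the middle element.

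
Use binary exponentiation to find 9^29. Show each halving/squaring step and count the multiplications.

Computing 9^29 by squaring (build up from 9^1; each line after the first costs one multiplication):

9^1 = 9
9^2 = (9^1)^2 = 9^2 = 81
9^3 = 9 * 9^2 = 9 * 81 = 729
9^6 = (9^3)^2 = 729^2 = 531441
9^7 = 9 * 9^6 = 9 * 531441 = 4782969
9^14 = (9^7)^2 = 4782969^2 = 22876792454961
9^28 = (9^14)^2 = 22876792454961^2 = 523347633027360537213511521
9^29 = 9 * 9^28 = 9 * 523347633027360537213511521 = 4710128697246244834921603689

Result: 4710128697246244834921603689
Multiplications needed: 7 (7 lines after 9^1)

9^29 = 4710128697246244834921603689. Using exponentiation by squaring, this requires 7 multiplications. The key idea: if the exponent is even, square the half-power; if odd, multiply by the base once.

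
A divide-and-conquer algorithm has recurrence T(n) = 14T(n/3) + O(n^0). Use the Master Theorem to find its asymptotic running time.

Master Theorem for T(n) = 14T(n/3) + O(n^0):

a = 14, b = 3, c = 0
log_b(a) = log_3(14) = 2.4022

Case 1: c = 0 < log_3(14) = 2.4022
T(n) = O(n^(log_3 14))

For T(n) = 14T(n/3) + O(n^0): log_3(14) = 2.4022. This is Case 1 of the Master Theorem (c < log_b(a), work dominated by leaves), giving O(n^(log_3 14)).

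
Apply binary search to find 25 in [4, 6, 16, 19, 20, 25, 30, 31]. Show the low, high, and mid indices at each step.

Binary search for 25 in [4, 6, 16, 19, 20, 25, 30, 31]:

lo=0, hi=7, mid=3, arr[mid]=19 -> 19 < 25, search right half
lo=4, hi=7, mid=5, arr[mid]=25 -> Found target at index 5!

Binary search finds 25 at index 5 after 2 comparisons. The search repeatedly halves the search space by comparing with the middle element.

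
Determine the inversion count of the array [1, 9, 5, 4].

Finding inversions in [1, 9, 5, 4]:

(1, 2): arr[1]=9 > arr[2]=5
(1, 3): arr[1]=9 > arr[3]=4
(2, 3): arr[2]=5 > arr[3]=4

Total inversions: 3

The array has 3 inversion(s): (1,2), (1,3), (2,3). Each pair (i,j) satisfies i < j and arr[i] > arr[j].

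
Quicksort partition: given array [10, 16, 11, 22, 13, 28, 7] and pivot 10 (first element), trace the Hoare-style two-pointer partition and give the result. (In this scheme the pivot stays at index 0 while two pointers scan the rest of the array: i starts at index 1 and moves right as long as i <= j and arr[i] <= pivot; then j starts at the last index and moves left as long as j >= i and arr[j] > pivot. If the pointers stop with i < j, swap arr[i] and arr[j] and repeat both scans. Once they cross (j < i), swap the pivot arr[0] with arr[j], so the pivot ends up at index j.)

Hoare-style two-pointer partition with pivot = 10:

Initial array: [10, 16, 11, 22, 13, 28, 7]

Pointers start at i = 1, j = 6.
i stops at index 1 (arr[1]=16 > 10), j stops at index 6 (arr[6]=7 <= 10): swap arr[1] and arr[6], array becomes [10, 7, 11, 22, 13, 28, 16]
i ends at 2, j ends at 1: the pointers have crossed (j < i), so scanning stops.

Swap pivot arr[0] with arr[1] to place pivot at position 1: [7, 10, 11, 22, 13, 28, 16]
Pivot position: 1

After partitioning with pivot 10, the array becomes [7, 10, 11, 22, 13, 28, 16]. The pivot is placed at index 1. All elements to the left of the pivot are <= 10, and all elements to the right are > 10.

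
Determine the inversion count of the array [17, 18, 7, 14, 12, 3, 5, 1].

Finding inversions in [17, 18, 7, 14, 12, 3, 5, 1]:

(0, 2): arr[0]=17 > arr[2]=7
(0, 3): arr[0]=17 > arr[3]=14
(0, 4): arr[0]=17 > arr[4]=12
(0, 5): arr[0]=17 > arr[5]=3
(0, 6): arr[0]=17 > arr[6]=5
(0, 7): arr[0]=17 > arr[7]=1
(1, 2): arr[1]=18 > arr[2]=7
(1, 3): arr[1]=18 > arr[3]=14
(1, 4): arr[1]=18 > arr[4]=12
(1, 5): arr[1]=18 > arr[5]=3
(1, 6): arr[1]=18 > arr[6]=5
(1, 7): arr[1]=18 > arr[7]=1
(2, 5): arr[2]=7 > arr[5]=3
(2, 6): arr[2]=7 > arr[6]=5
(2, 7): arr[2]=7 > arr[7]=1
(3, 4): arr[3]=14 > arr[4]=12
(3, 5): arr[3]=14 > arr[5]=3
(3, 6): arr[3]=14 > arr[6]=5
(3, 7): arr[3]=14 > arr[7]=1
(4, 5): arr[4]=12 > arr[5]=3
(4, 6): arr[4]=12 > arr[6]=5
(4, 7): arr[4]=12 > arr[7]=1
(5, 7): arr[5]=3 > arr[7]=1
(6, 7): arr[6]=5 > arr[7]=1

Total inversions: 24

The array has 24 inversion(s): (0,2), (0,3), (0,4), (0,5), (0,6), (0,7), (1,2), (1,3), (1,4), (1,5), (1,6), (1,7), (2,5), (2,6), (2,7), (3,4), (3,5), (3,6), (3,7), (4,5), (4,6), (4,7), (5,7), (6,7). Each pair (i,j) satisfies i < j and arr[i] > arr[j].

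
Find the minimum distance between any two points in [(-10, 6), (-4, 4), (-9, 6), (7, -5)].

Computing all pairwise distances among 4 points:

d((-10, 6), (-4, 4)) = 6.3246
d((-10, 6), (-9, 6)) = 1.0 <-- minimum
d((-10, 6), (7, -5)) = 20.2485
d((-4, 4), (-9, 6)) = 5.3852
d((-4, 4), (7, -5)) = 14.2127
d((-9, 6), (7, -5)) = 19.4165

Closest pair: (-10, 6) and (-9, 6) with distance 1.0

The closest pair is (-10, 6) and (-9, 6) with Euclidean distance 1.0. For 4 points, brute-force pairwise comparison is shown above. For large n, the divide-and-conquer algorithm (sort by x, recurse on halves, check the dividing strip) achieves O(n log n).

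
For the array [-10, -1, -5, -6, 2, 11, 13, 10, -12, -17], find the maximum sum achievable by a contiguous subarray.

Using Kadane's algorithm on [-10, -1, -5, -6, 2, 11, 13, 10, -12, -17]:

Scanning through the array:
Position 1 (value -1): max_ending_here = -1, max_so_far = -1
Position 2 (value -5): max_ending_here = -5, max_so_far = -1
Position 3 (value -6): max_ending_here = -6, max_so_far = -1
Position 4 (value 2): max_ending_here = 2, max_so_far = 2
Position 5 (value 11): max_ending_here = 13, max_so_far = 13
Position 6 (value 13): max_ending_here = 26, max_so_far = 26
Position 7 (value 10): max_ending_here = 36, max_so_far = 36
Position 8 (value -12): max_ending_here = 24, max_so_far = 36
Position 9 (value -17): max_ending_here = 7, max_so_far = 36

Maximum subarray: [2, 11, 13, 10]
Maximum sum: 36

The maximum subarray is [2, 11, 13, 10] with sum 36. This subarray runs from index 4 to index 7.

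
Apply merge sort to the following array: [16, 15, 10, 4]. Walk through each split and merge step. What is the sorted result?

Merge sort trace:

Split: [16, 15, 10, 4] -> [16, 15] and [10, 4]
  Split: [16, 15] -> [16] and [15]
  Merge: [16] + [15] -> [15, 16]
  Split: [10, 4] -> [10] and [4]
  Merge: [10] + [4] -> [4, 10]
Merge: [15, 16] + [4, 10] -> [4, 10, 15, 16]

Final sorted array: [4, 10, 15, 16]

The merge sort proceeds by recursively splitting the array and merging sorted halves.
After all merges, the sorted array is [4, 10, 15, 16].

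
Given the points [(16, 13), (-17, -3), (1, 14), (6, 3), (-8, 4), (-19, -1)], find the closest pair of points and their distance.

Computing all pairwise distances among 6 points:

d((16, 13), (-17, -3)) = 36.6742
d((16, 13), (1, 14)) = 15.0333
d((16, 13), (6, 3)) = 14.1421
d((16, 13), (-8, 4)) = 25.632
d((16, 13), (-19, -1)) = 37.6962
d((-17, -3), (1, 14)) = 24.7588
d((-17, -3), (6, 3)) = 23.7697
d((-17, -3), (-8, 4)) = 11.4018
d((-17, -3), (-19, -1)) = 2.8284 <-- minimum
d((1, 14), (6, 3)) = 12.083
d((1, 14), (-8, 4)) = 13.4536
d((1, 14), (-19, -1)) = 25.0
d((6, 3), (-8, 4)) = 14.0357
d((6, 3), (-19, -1)) = 25.318
d((-8, 4), (-19, -1)) = 12.083

Closest pair: (-17, -3) and (-19, -1) with distance 2.8284

The closest pair is (-17, -3) and (-19, -1) with Euclidean distance 2.8284. For 6 points, brute-force pairwise comparison is shown above. For large n, the divide-and-conquer algorithm (sort by x, recurse on halves, check the dividing strip) achieves O(n log n).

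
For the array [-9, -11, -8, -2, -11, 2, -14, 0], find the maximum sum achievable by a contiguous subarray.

Using Kadane's algorithm on [-9, -11, -8, -2, -11, 2, -14, 0]:

Scanning through the array:
Position 1 (value -11): max_ending_here = -11, max_so_far = -9
Position 2 (value -8): max_ending_here = -8, max_so_far = -8
Position 3 (value -2): max_ending_here = -2, max_so_far = -2
Position 4 (value -11): max_ending_here = -11, max_so_far = -2
Position 5 (value 2): max_ending_here = 2, max_so_far = 2
Position 6 (value -14): max_ending_here = -12, max_so_far = 2
Position 7 (value 0): max_ending_here = 0, max_so_far = 2

Maximum subarray: [2]
Maximum sum: 2

The maximum subarray is [2] with sum 2. This subarray runs from index 5 to index 5.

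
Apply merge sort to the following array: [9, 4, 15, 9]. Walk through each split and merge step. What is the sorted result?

Merge sort trace:

Split: [9, 4, 15, 9] -> [9, 4] and [15, 9]
  Split: [9, 4] -> [9] and [4]
  Merge: [9] + [4] -> [4, 9]
  Split: [15, 9] -> [15] and [9]
  Merge: [15] + [9] -> [9, 15]
Merge: [4, 9] + [9, 15] -> [4, 9, 9, 15]

Final sorted array: [4, 9, 9, 15]

The merge sort proceeds by recursively splitting the array and merging sorted halves.
After all merges, the sorted array is [4, 9, 9, 15].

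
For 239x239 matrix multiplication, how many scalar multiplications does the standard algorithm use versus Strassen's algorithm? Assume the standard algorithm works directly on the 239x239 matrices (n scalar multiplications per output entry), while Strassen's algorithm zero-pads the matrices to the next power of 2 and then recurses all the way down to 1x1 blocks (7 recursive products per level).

Matrix multiplication for 239x239 matrices:

Strassen's algorithm requires power-of-2 dimensions. Pad 239x239 to 256x256 (next power of 2).

Standard algorithm: 239^3 = 13651919 multiplications
Strassen's algorithm: 7^(log2(256)) = 7^8 = 5764801 multiplications
Savings: 13651919 - 5764801 = 7887118 multiplications

Standard: 13651919 multiplications (239^3). Strassen: 5764801 multiplications (7^8, after padding to 256x256). Strassen reduces 8 recursive multiplications to 7 at each level.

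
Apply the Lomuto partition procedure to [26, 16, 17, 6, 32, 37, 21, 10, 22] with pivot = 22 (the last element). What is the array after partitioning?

Lomuto partition with pivot = 22:

Initial array: [26, 16, 17, 6, 32, 37, 21, 10, 22]

arr[0]=26 > 22: no swap
arr[1]=16 <= 22: swap with position 0, array becomes [16, 26, 17, 6, 32, 37, 21, 10, 22]
arr[2]=17 <= 22: swap with position 1, array becomes [16, 17, 26, 6, 32, 37, 21, 10, 22]
arr[3]=6 <= 22: swap with position 2, array becomes [16, 17, 6, 26, 32, 37, 21, 10, 22]
arr[4]=32 > 22: no swap
arr[5]=37 > 22: no swap
arr[6]=21 <= 22: swap with position 3, array becomes [16, 17, 6, 21, 32, 37, 26, 10, 22]
arr[7]=10 <= 22: swap with position 4, array becomes [16, 17, 6, 21, 10, 37, 26, 32, 22]

Place pivot at position 5: [16, 17, 6, 21, 10, 22, 26, 32, 37]
Pivot position: 5

After partitioning with pivot 22, the array becomes [16, 17, 6, 21, 10, 22, 26, 32, 37]. The pivot is placed at index 5. All elements to the left of the pivot are <= 22, and all elements to the right are > 22.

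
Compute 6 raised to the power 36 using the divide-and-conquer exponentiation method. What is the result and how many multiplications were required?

Computing 6^36 by squaring (build up from 6^1; each line after the first costs one multiplication):

6^1 = 6
6^2 = (6^1)^2 = 6^2 = 36
6^4 = (6^2)^2 = 36^2 = 1296
6^8 = (6^4)^2 = 1296^2 = 1679616
6^9 = 6 * 6^8 = 6 * 1679616 = 10077696
6^18 = (6^9)^2 = 10077696^2 = 101559956668416
6^36 = (6^18)^2 = 101559956668416^2 = 10314424798490535546171949056

Result: 10314424798490535546171949056
Multiplications needed: 6 (6 lines after 6^1)

6^36 = 10314424798490535546171949056. Using exponentiation by squaring, this requires 6 multiplications. The key idea: if the exponent is even, square the half-power; if odd, multiply by the base once.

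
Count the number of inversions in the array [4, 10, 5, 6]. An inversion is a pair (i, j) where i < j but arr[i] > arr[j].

Finding inversions in [4, 10, 5, 6]:

(1, 2): arr[1]=10 > arr[2]=5
(1, 3): arr[1]=10 > arr[3]=6

Total inversions: 2

The array has 2 inversion(s): (1,2), (1,3). Each pair (i,j) satisfies i < j and arr[i] > arr[j].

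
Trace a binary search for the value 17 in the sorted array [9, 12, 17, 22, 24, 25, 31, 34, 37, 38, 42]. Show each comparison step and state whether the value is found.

Binary search for 17 in [9, 12, 17, 22, 24, 25, 31, 34, 37, 38, 42]:

lo=0, hi=10, mid=5, arr[mid]=25 -> 25 > 17, search left half
lo=0, hi=4, mid=2, arr[mid]=17 -> Found target at index 2!

Binary search finds 17 at index 2 after 2 comparisons. The search repeatedly halves the search space by comparing with the middle element.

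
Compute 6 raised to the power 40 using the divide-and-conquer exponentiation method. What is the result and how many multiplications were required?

Computing 6^40 by squaring (build up from 6^1; each line after the first costs one multiplication):

6^1 = 6
6^2 = (6^1)^2 = 6^2 = 36
6^4 = (6^2)^2 = 36^2 = 1296
6^5 = 6 * 6^4 = 6 * 1296 = 7776
6^10 = (6^5)^2 = 7776^2 = 60466176
6^20 = (6^10)^2 = 60466176^2 = 3656158440062976
6^40 = (6^20)^2 = 3656158440062976^2 = 13367494538843734067838845976576

Result: 13367494538843734067838845976576
Multiplications needed: 6 (6 lines after 6^1)

6^40 = 13367494538843734067838845976576. Using exponentiation by squaring, this requires 6 multiplications. The key idea: if the exponent is even, square the half-power; if odd, multiply by the base once.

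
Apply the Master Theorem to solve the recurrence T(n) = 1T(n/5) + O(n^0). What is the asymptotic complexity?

Master Theorem for T(n) = 1T(n/5) + O(n^0):

a = 1, b = 5, c = 0
log_b(a) = log_5(1) = 0.0000

Case 2: c = 0 = log_5(1) = 0.0000
T(n) = O(n^0 log n) = O(log n)

For T(n) = 1T(n/5) + O(n^0): log_5(1) = 0.0000. This is Case 2 of the Master Theorem (c = log_b(a), equal work at all levels), giving O(log n).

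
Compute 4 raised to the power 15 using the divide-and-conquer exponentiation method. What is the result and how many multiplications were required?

Computing 4^15 by squaring (build up from 4^1; each line after the first costs one multiplication):

4^1 = 4
4^2 = (4^1)^2 = 4^2 = 16
4^3 = 4 * 4^2 = 4 * 16 = 64
4^6 = (4^3)^2 = 64^2 = 4096
4^7 = 4 * 4^6 = 4 * 4096 = 16384
4^14 = (4^7)^2 = 16384^2 = 268435456
4^15 = 4 * 4^14 = 4 * 268435456 = 1073741824

Result: 1073741824
Multiplications needed: 6 (6 lines after 4^1)

4^15 = 1073741824. Using exponentiation by squaring, this requires 6 multiplications. The key idea: if the exponent is even, square the half-power; if odd, multiply by the base once.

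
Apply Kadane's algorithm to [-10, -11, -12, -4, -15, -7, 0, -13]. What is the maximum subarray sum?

Using Kadane's algorithm on [-10, -11, -12, -4, -15, -7, 0, -13]:

Scanning through the array:
Position 1 (value -11): max_ending_here = -11, max_so_far = -10
Position 2 (value -12): max_ending_here = -12, max_so_far = -10
Position 3 (value -4): max_ending_here = -4, max_so_far = -4
Position 4 (value -15): max_ending_here = -15, max_so_far = -4
Position 5 (value -7): max_ending_here = -7, max_so_far = -4
Position 6 (value 0): max_ending_here = 0, max_so_far = 0
Position 7 (value -13): max_ending_here = -13, max_so_far = 0

Maximum subarray: [0]
Maximum sum: 0

The maximum subarray is [0] with sum 0. This subarray runs from index 6 to index 6.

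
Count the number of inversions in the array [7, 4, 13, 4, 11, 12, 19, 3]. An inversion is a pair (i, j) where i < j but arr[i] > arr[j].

Finding inversions in [7, 4, 13, 4, 11, 12, 19, 3]:

(0, 1): arr[0]=7 > arr[1]=4
(0, 3): arr[0]=7 > arr[3]=4
(0, 7): arr[0]=7 > arr[7]=3
(1, 7): arr[1]=4 > arr[7]=3
(2, 3): arr[2]=13 > arr[3]=4
(2, 4): arr[2]=13 > arr[4]=11
(2, 5): arr[2]=13 > arr[5]=12
(2, 7): arr[2]=13 > arr[7]=3
(3, 7): arr[3]=4 > arr[7]=3
(4, 7): arr[4]=11 > arr[7]=3
(5, 7): arr[5]=12 > arr[7]=3
(6, 7): arr[6]=19 > arr[7]=3

Total inversions: 12

The array has 12 inversion(s): (0,1), (0,3), (0,7), (1,7), (2,3), (2,4), (2,5), (2,7), (3,7), (4,7), (5,7), (6,7). Each pair (i,j) satisfies i < j and arr[i] > arr[j].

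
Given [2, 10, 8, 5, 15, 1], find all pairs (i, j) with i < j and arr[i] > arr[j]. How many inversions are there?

Finding inversions in [2, 10, 8, 5, 15, 1]:

(0, 5): arr[0]=2 > arr[5]=1
(1, 2): arr[1]=10 > arr[2]=8
(1, 3): arr[1]=10 > arr[3]=5
(1, 5): arr[1]=10 > arr[5]=1
(2, 3): arr[2]=8 > arr[3]=5
(2, 5): arr[2]=8 > arr[5]=1
(3, 5): arr[3]=5 > arr[5]=1
(4, 5): arr[4]=15 > arr[5]=1

Total inversions: 8

The array has 8 inversion(s): (0,5), (1,2), (1,3), (1,5), (2,3), (2,5), (3,5), (4,5). Each pair (i,j) satisfies i < j and arr[i] > arr[j].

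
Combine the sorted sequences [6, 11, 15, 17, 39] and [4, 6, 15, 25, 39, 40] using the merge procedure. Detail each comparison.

Merging process:

Compare 6 vs 4: take 4 from right. Merged: [4]
Compare 6 vs 6: take 6 from left. Merged: [4, 6]
Compare 11 vs 6: take 6 from right. Merged: [4, 6, 6]
Compare 11 vs 15: take 11 from left. Merged: [4, 6, 6, 11]
Compare 15 vs 15: take 15 from left. Merged: [4, 6, 6, 11, 15]
Compare 17 vs 15: take 15 from right. Merged: [4, 6, 6, 11, 15, 15]
Compare 17 vs 25: take 17 from left. Merged: [4, 6, 6, 11, 15, 15, 17]
Compare 39 vs 25: take 25 from right. Merged: [4, 6, 6, 11, 15, 15, 17, 25]
Compare 39 vs 39: take 39 from left. Merged: [4, 6, 6, 11, 15, 15, 17, 25, 39]
Append remaining from right: [39, 40]. Merged: [4, 6, 6, 11, 15, 15, 17, 25, 39, 39, 40]

Final merged array: [4, 6, 6, 11, 15, 15, 17, 25, 39, 39, 40]
Total comparisons: 9

The merged array is [4, 6, 6, 11, 15, 15, 17, 25, 39, 39, 40], requiring 9 comparisons. The merge step runs in O(n) time where n is the total number of elements.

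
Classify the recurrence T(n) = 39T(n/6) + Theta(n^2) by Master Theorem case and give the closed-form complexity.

Master Theorem for T(n) = 39T(n/6) + O(n^2):

a = 39, b = 6, c = 2
log_b(a) = log_6(39) = 2.0447

Case 1: c = 2 < log_6(39) = 2.0447
T(n) = O(n^(log_6 39))

For T(n) = 39T(n/6) + O(n^2): log_6(39) = 2.0447. This is Case 1 of the Master Theorem (c < log_b(a), work dominated by leaves), giving O(n^(log_6 39)).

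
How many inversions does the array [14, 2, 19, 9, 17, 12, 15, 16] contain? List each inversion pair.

Finding inversions in [14, 2, 19, 9, 17, 12, 15, 16]:

(0, 1): arr[0]=14 > arr[1]=2
(0, 3): arr[0]=14 > arr[3]=9
(0, 5): arr[0]=14 > arr[5]=12
(2, 3): arr[2]=19 > arr[3]=9
(2, 4): arr[2]=19 > arr[4]=17
(2, 5): arr[2]=19 > arr[5]=12
(2, 6): arr[2]=19 > arr[6]=15
(2, 7): arr[2]=19 > arr[7]=16
(4, 5): arr[4]=17 > arr[5]=12
(4, 6): arr[4]=17 > arr[6]=15
(4, 7): arr[4]=17 > arr[7]=16

Total inversions: 11

The array has 11 inversion(s): (0,1), (0,3), (0,5), (2,3), (2,4), (2,5), (2,6), (2,7), (4,5), (4,6), (4,7). Each pair (i,j) satisfies i < j and arr[i] > arr[j].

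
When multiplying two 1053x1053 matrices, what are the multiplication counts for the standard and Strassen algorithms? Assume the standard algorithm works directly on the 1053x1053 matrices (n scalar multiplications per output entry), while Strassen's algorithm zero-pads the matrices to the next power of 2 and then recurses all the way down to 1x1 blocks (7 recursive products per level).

Matrix multiplication for 1053x1053 matrices:

Strassen's algorithm requires power-of-2 dimensions. Pad 1053x1053 to 2048x2048 (next power of 2).

Standard algorithm: 1053^3 = 1167575877 multiplications
Strassen's algorithm: 7^(log2(2048)) = 7^11 = 1977326743 multiplications
Difference: 1167575877 - 1977326743 = -809750866 (Strassen uses MORE here due to padding overhead — for small or just-over-power-of-2 n, padding can outweigh the per-level savings)

Standard: 1167575877 multiplications (1053^3). Strassen: 1977326743 multiplications (7^11, after padding to 2048x2048). Strassen reduces 8 recursive multiplications to 7 at each level.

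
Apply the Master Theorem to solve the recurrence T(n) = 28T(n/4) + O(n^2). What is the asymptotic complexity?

Master Theorem for T(n) = 28T(n/4) + O(n^2):

a = 28, b = 4, c = 2
log_b(a) = log_4(28) = 2.4037

Case 1: c = 2 < log_4(28) = 2.4037
T(n) = O(n^(log_4 28))

For T(n) = 28T(n/4) + O(n^2): log_4(28) = 2.4037. This is Case 1 of the Master Theorem (c < log_b(a), work dominated by leaves), giving O(n^(log_4 28)).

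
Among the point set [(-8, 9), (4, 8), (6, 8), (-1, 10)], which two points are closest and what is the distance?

Computing all pairwise distances among 4 points:

d((-8, 9), (4, 8)) = 12.0416
d((-8, 9), (6, 8)) = 14.0357
d((-8, 9), (-1, 10)) = 7.0711
d((4, 8), (6, 8)) = 2.0 <-- minimum
d((4, 8), (-1, 10)) = 5.3852
d((6, 8), (-1, 10)) = 7.2801

Closest pair: (4, 8) and (6, 8) with distance 2.0

The closest pair is (4, 8) and (6, 8) with Euclidean distance 2.0. For 4 points, brute-force pairwise comparison is shown above. For large n, the divide-and-conquer algorithm (sort by x, recurse on halves, check the dividing strip) achieves O(n log n).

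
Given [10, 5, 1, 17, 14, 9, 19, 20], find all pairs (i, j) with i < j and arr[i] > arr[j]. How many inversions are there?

Finding inversions in [10, 5, 1, 17, 14, 9, 19, 20]:

(0, 1): arr[0]=10 > arr[1]=5
(0, 2): arr[0]=10 > arr[2]=1
(0, 5): arr[0]=10 > arr[5]=9
(1, 2): arr[1]=5 > arr[2]=1
(3, 4): arr[3]=17 > arr[4]=14
(3, 5): arr[3]=17 > arr[5]=9
(4, 5): arr[4]=14 > arr[5]=9

Total inversions: 7

The array has 7 inversion(s): (0,1), (0,2), (0,5), (1,2), (3,4), (3,5), (4,5). Each pair (i,j) satisfies i < j and arr[i] > arr[j].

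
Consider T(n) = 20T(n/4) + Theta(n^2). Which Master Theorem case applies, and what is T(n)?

Master Theorem for T(n) = 20T(n/4) + O(n^2):

a = 20, b = 4, c = 2
log_b(a) = log_4(20) = 2.1610

Case 1: c = 2 < log_4(20) = 2.1610
T(n) = O(n^(log_4 20))

For T(n) = 20T(n/4) + O(n^2): log_4(20) = 2.1610. This is Case 1 of the Master Theorem (c < log_b(a), work dominated by leaves), giving O(n^(log_4 20)).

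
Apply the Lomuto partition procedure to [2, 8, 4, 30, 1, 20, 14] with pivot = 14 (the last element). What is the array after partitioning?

Lomuto partition with pivot = 14:

Initial array: [2, 8, 4, 30, 1, 20, 14]

arr[0]=2 <= 14: swap with position 0, array becomes [2, 8, 4, 30, 1, 20, 14]
arr[1]=8 <= 14: swap with position 1, array becomes [2, 8, 4, 30, 1, 20, 14]
arr[2]=4 <= 14: swap with position 2, array becomes [2, 8, 4, 30, 1, 20, 14]
arr[3]=30 > 14: no swap
arr[4]=1 <= 14: swap with position 3, array becomes [2, 8, 4, 1, 30, 20, 14]
arr[5]=20 > 14: no swap

Place pivot at position 4: [2, 8, 4, 1, 14, 20, 30]
Pivot position: 4

After partitioning with pivot 14, the array becomes [2, 8, 4, 1, 14, 20, 30]. The pivot is placed at index 4. All elements to the left of the pivot are <= 14, and all elements to the right are > 14.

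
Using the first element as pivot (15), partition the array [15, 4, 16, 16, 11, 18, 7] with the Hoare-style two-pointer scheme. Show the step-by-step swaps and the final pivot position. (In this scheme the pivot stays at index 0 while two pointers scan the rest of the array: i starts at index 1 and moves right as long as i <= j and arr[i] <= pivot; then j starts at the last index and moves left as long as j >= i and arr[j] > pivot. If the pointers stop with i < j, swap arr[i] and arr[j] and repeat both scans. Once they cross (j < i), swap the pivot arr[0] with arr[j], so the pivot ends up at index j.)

Hoare-style two-pointer partition with pivot = 15:

Initial array: [15, 4, 16, 16, 11, 18, 7]

Pointers start at i = 1, j = 6.
i stops at index 2 (arr[2]=16 > 15), j stops at index 6 (arr[6]=7 <= 15): swap arr[2] and arr[6], array becomes [15, 4, 7, 16, 11, 18, 16]
i stops at index 3 (arr[3]=16 > 15), j stops at index 4 (arr[4]=11 <= 15): swap arr[3] and arr[4], array becomes [15, 4, 7, 11, 16, 18, 16]
i ends at 4, j ends at 3: the pointers have crossed (j < i), so scanning stops.

Swap pivot arr[0] with arr[3] to place pivot at position 3: [11, 4, 7, 15, 16, 18, 16]
Pivot position: 3

After partitioning with pivot 15, the array becomes [11, 4, 7, 15, 16, 18, 16]. The pivot is placed at index 3. All elements to the left of the pivot are <= 15, and all elements to the right are > 15.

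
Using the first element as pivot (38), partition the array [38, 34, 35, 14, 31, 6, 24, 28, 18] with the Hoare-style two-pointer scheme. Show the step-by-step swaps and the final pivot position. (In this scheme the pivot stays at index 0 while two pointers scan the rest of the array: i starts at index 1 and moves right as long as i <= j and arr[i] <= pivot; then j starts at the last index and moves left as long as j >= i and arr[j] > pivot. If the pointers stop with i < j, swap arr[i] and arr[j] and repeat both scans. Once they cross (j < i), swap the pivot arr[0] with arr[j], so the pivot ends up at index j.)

Hoare-style two-pointer partition with pivot = 38:

Initial array: [38, 34, 35, 14, 31, 6, 24, 28, 18]

Pointers start at i = 1, j = 8.
i ends at 9, j ends at 8: the pointers have crossed (j < i), so scanning stops.

Swap pivot arr[0] with arr[8] to place pivot at position 8: [18, 34, 35, 14, 31, 6, 24, 28, 38]
Pivot position: 8

After partitioning with pivot 38, the array becomes [18, 34, 35, 14, 31, 6, 24, 28, 38]. The pivot is placed at index 8. All elements to the left of the pivot are <= 38, and all elements to the right are > 38.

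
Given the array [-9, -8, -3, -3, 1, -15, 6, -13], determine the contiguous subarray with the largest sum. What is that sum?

Using Kadane's algorithm on [-9, -8, -3, -3, 1, -15, 6, -13]:

Scanning through the array:
Position 1 (value -8): max_ending_here = -8, max_so_far = -8
Position 2 (value -3): max_ending_here = -3, max_so_far = -3
Position 3 (value -3): max_ending_here = -3, max_so_far = -3
Position 4 (value 1): max_ending_here = 1, max_so_far = 1
Position 5 (value -15): max_ending_here = -14, max_so_far = 1
Position 6 (value 6): max_ending_here = 6, max_so_far = 6
Position 7 (value -13): max_ending_here = -7, max_so_far = 6

Maximum subarray: [6]
Maximum sum: 6

The maximum subarray is [6] with sum 6. This subarray runs from index 6 to index 6.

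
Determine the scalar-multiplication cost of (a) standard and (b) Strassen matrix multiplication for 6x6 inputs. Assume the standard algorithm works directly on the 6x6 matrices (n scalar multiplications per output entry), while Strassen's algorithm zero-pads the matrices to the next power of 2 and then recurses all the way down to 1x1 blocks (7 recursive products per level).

Matrix multiplication for 6x6 matrices:

Strassen's algorithm requires power-of-2 dimensions. Pad 6x6 to 8x8 (next power of 2).

Standard algorithm: 6^3 = 216 multiplications
Strassen's algorithm: 7^(log2(8)) = 7^3 = 343 multiplications
Difference: 216 - 343 = -127 (Strassen uses MORE here due to padding overhead — for small or just-over-power-of-2 n, padding can outweigh the per-level savings)

Standard: 216 multiplications (6^3). Strassen: 343 multiplications (7^3, after padding to 8x8). Strassen reduces 8 recursive multiplications to 7 at each level.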